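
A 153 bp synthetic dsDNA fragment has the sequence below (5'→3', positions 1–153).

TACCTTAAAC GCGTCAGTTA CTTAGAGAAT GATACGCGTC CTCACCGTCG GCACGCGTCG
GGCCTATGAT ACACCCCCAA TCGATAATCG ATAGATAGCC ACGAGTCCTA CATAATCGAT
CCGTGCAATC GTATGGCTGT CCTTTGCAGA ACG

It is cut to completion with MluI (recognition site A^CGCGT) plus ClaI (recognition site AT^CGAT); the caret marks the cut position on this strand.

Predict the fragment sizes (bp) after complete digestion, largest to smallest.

MluI sites (ACGCGT) start at positions 9, 34, 53.
MluI cuts after the first base of each site, so after positions 9, 34, 53.
ClaI sites (ATCGAT) start at positions 80, 87, 115.
ClaI cuts after base 2 of each site, so after positions 81, 88, 116.
Combined cut positions: 9, 34, 53, 81, 88, 116.
Linear molecule, 6 cuts → 7 fragments:
  1–9 → 9 bp
  10–34 → 25 bp
  35–53 → 19 bp
  54–81 → 28 bp
  82–88 → 7 bp
  89–116 → 28 bp
  117–153 → 37 bp
Sorted largest to smallest: 37, 28, 28, 25, 19, 9, 7 bp.

37, 28, 28, 25, 19, 9, 7 bp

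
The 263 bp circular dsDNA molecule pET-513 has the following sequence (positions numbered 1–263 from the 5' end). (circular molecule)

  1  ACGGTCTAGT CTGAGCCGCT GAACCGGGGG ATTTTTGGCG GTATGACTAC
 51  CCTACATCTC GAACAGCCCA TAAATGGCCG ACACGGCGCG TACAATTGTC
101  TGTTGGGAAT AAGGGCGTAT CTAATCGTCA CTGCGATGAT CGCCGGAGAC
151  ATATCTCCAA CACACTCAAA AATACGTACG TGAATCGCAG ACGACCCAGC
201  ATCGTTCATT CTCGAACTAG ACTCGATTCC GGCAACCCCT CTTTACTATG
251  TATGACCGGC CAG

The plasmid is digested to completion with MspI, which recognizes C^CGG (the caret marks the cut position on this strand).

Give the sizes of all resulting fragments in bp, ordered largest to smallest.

119, 86, 31, 27 bp

MspI sites (CCGG) start at positions 24, 143, 229, 256.
MspI cuts after the first base of each site, so after positions 24, 143, 229, 256.
Circular molecule, 4 cuts → 4 fragments:
  25–143 → 119 bp
  144–229 → 86 bp
  230–256 → 27 bp
  257–263 then 1–24 → 7 + 24 = 31 bp
Sorted largest to smallest: 119, 86, 31, 27 bp.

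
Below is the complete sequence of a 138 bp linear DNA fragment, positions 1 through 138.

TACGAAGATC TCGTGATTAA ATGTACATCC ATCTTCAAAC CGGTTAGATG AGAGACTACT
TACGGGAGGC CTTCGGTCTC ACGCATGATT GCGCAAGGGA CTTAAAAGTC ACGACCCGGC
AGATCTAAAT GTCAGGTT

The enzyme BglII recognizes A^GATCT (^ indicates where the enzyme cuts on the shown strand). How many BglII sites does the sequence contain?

AGATCT occurs starting at positions 6, 121.
BglII cuts at 2 sites.

2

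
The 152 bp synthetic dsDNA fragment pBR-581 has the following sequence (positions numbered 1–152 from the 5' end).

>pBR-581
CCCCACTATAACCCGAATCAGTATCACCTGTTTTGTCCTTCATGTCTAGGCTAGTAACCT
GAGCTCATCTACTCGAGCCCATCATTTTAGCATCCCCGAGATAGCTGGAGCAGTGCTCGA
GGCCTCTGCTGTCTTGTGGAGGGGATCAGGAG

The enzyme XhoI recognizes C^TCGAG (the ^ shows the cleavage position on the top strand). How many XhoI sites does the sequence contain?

CTCGAG occurs starting at positions 72, 116.
XhoI cuts at 2 sites.

2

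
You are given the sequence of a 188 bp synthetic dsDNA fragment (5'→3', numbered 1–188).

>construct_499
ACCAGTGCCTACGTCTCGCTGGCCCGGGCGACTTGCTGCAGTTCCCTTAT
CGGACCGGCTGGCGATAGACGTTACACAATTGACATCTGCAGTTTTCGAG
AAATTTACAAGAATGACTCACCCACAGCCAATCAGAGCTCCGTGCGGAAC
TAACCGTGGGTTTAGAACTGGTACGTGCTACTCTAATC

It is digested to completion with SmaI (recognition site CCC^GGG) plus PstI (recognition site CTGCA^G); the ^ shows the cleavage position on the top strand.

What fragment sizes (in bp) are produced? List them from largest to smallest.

The SmaI site (CCCGGG) starts at position 23.
SmaI cuts after base 3 of each site, so after position 25.
PstI sites (CTGCAG) start at positions 36, 87.
PstI cuts after base 5 of each site (before the last base), so after positions 40, 91.
Combined cut positions: 25, 40, 91.
Linear molecule, 3 cuts → 4 fragments:
  1–25 → 25 bp
  26–40 → 15 bp
  41–91 → 51 bp
  92–188 → 97 bp
Sorted largest to smallest: 97, 51, 25, 15 bp.

97, 51, 25, 15 bp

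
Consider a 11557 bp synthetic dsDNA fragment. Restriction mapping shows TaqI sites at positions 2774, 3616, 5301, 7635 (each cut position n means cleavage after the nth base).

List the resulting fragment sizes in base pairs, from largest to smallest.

Linear molecule, 4 cuts → 5 fragments:
  2774 − 0 = 2774 bp
  3616 − 2774 = 842 bp
  5301 − 3616 = 1685 bp
  7635 − 5301 = 2334 bp
  11557 − 7635 = 3922 bp
Sorted largest to smallest: 3922, 2774, 2334, 1685, 842 bp.

3922, 2774, 2334, 1685, 842 bp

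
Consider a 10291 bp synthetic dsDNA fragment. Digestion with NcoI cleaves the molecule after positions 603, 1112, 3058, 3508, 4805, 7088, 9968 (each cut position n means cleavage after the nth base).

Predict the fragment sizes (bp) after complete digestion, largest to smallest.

Linear molecule, 7 cuts → 8 fragments:
  603 − 0 = 603 bp
  1112 − 603 = 509 bp
  3058 − 1112 = 1946 bp
  3508 − 3058 = 450 bp
  4805 − 3508 = 1297 bp
  7088 − 4805 = 2283 bp
  9968 − 7088 = 2880 bp
  10291 − 9968 = 323 bp
Sorted largest to smallest: 2880, 2283, 1946, 1297, 603, 509, 450, 323 bp.

2880, 2283, 1946, 1297, 603, 509, 450, 323 bp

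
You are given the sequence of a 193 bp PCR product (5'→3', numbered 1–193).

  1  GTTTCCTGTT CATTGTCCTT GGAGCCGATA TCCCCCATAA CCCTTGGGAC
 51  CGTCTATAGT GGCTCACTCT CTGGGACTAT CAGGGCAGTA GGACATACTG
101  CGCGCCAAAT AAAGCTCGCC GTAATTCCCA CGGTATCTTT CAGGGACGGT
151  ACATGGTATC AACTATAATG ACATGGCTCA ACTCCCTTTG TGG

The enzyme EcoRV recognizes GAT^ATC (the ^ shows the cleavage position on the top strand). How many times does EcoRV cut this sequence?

GATATC occurs starting at position 27.
EcoRV cuts at 1 site.

1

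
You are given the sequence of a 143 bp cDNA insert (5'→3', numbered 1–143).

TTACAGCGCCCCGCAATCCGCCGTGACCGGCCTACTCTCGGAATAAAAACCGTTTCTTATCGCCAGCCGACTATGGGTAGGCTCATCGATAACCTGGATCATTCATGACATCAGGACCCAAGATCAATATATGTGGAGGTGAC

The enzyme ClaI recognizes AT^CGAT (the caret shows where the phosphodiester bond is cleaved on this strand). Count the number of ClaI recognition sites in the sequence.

1

ATCGAT occurs starting at position 85.
ClaI cuts at 1 site.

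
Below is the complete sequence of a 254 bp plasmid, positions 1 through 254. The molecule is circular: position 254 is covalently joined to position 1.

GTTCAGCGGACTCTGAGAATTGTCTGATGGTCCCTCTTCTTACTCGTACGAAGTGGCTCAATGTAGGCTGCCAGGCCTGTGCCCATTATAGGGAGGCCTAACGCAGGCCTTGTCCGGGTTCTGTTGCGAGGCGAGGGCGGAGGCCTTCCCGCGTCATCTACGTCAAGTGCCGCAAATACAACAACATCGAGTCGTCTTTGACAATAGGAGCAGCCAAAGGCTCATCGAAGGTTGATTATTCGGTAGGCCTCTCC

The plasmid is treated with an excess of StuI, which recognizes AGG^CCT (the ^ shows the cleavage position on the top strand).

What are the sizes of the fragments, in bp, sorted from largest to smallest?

104, 82, 36, 21, 11 bp

StuI sites (AGGCCT) start at positions 73, 94, 105, 141, 245.
StuI cuts after base 3 of each site, so after positions 75, 96, 107, 143, 247.
Circular molecule, 5 cuts → 5 fragments:
  76–96 → 21 bp
  97–107 → 11 bp
  108–143 → 36 bp
  144–247 → 104 bp
  248–254 then 1–75 → 7 + 75 = 82 bp
Sorted largest to smallest: 104, 82, 36, 21, 11 bp.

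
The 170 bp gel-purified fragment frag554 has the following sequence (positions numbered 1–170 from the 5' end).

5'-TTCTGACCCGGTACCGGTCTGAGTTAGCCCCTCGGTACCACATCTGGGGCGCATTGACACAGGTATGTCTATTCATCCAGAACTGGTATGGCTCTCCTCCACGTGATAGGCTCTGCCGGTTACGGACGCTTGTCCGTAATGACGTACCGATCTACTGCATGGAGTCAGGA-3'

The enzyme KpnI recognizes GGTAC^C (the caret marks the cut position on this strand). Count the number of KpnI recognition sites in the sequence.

GGTACC occurs starting at positions 10, 34.
KpnI cuts at 2 sites.

2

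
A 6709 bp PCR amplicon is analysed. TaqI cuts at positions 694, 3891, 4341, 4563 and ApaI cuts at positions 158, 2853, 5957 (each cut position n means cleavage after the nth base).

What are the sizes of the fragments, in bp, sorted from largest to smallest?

Combined cut positions (sorted): 158, 694, 2853, 3891, 4341, 4563, 5957.
Linear molecule, 7 cuts → 8 fragments:
  158 − 0 = 158 bp
  694 − 158 = 536 bp
  2853 − 694 = 2159 bp
  3891 − 2853 = 1038 bp
  4341 − 3891 = 450 bp
  4563 − 4341 = 222 bp
  5957 − 4563 = 1394 bp
  6709 − 5957 = 752 bp
Sorted largest to smallest: 2159, 1394, 1038, 752, 536, 450, 222, 158 bp.

2159, 1394, 1038, 752, 536, 450, 222, 158 bp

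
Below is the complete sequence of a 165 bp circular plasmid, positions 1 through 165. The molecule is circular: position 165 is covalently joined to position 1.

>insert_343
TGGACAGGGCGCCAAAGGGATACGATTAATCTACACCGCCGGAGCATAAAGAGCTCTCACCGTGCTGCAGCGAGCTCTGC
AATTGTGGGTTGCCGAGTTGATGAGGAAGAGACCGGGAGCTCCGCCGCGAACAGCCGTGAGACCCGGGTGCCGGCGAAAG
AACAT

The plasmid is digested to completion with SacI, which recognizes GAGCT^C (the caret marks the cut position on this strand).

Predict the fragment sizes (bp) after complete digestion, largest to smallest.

SacI sites (GAGCTC) start at positions 51, 72, 117.
SacI cuts after base 5 of each site (before the last base), so after positions 55, 76, 121.
Circular molecule, 3 cuts → 3 fragments:
  56–76 → 21 bp
  77–121 → 45 bp
  122–165 then 1–55 → 44 + 55 = 99 bp
Sorted largest to smallest: 99, 45, 21 bp.

99, 45, 21 bp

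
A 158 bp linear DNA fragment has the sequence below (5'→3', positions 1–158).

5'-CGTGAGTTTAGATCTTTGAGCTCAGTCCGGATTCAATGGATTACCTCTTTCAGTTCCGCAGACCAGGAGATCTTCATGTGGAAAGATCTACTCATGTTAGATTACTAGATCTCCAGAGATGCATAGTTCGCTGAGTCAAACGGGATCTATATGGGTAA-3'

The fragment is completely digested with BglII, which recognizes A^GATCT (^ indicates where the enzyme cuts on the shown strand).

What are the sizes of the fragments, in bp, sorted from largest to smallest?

58, 51, 23, 16, 10 bp

BglII sites (AGATCT) start at positions 10, 68, 84, 107.
BglII cuts after the first base of each site, so after positions 10, 68, 84, 107.
Linear molecule, 4 cuts → 5 fragments:
  1–10 → 10 bp
  11–68 → 58 bp
  69–84 → 16 bp
  85–107 → 23 bp
  108–158 → 51 bp
Sorted largest to smallest: 58, 51, 23, 16, 10 bp.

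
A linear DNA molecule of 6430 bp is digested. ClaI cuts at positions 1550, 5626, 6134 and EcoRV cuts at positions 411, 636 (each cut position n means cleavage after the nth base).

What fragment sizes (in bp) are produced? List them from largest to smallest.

4076, 914, 508, 411, 296, 225 bp

Combined cut positions (sorted): 411, 636, 1550, 5626, 6134.
Linear molecule, 5 cuts → 6 fragments:
  411 − 0 = 411 bp
  636 − 411 = 225 bp
  1550 − 636 = 914 bp
  5626 − 1550 = 4076 bp
  6134 − 5626 = 508 bp
  6430 − 6134 = 296 bp
Sorted largest to smallest: 4076, 914, 508, 411, 296, 225 bp.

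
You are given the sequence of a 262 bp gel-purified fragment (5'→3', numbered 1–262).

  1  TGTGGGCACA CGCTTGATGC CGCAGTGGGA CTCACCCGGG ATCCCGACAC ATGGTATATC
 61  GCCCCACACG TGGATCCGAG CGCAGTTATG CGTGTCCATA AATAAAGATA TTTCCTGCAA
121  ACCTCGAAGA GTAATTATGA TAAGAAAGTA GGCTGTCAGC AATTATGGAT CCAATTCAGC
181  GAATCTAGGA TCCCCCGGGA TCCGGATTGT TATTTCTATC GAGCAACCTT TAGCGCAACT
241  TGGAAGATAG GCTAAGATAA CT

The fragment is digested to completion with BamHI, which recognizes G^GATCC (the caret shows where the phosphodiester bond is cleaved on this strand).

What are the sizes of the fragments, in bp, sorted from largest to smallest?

95, 64, 39, 33, 21, 10 bp

BamHI sites (GGATCC) start at positions 39, 72, 167, 188, 198.
BamHI cuts after the first base of each site, so after positions 39, 72, 167, 188, 198.
Linear molecule, 5 cuts → 6 fragments:
  1–39 → 39 bp
  40–72 → 33 bp
  73–167 → 95 bp
  168–188 → 21 bp
  189–198 → 10 bp
  199–262 → 64 bp
Sorted largest to smallest: 95, 64, 39, 33, 21, 10 bp.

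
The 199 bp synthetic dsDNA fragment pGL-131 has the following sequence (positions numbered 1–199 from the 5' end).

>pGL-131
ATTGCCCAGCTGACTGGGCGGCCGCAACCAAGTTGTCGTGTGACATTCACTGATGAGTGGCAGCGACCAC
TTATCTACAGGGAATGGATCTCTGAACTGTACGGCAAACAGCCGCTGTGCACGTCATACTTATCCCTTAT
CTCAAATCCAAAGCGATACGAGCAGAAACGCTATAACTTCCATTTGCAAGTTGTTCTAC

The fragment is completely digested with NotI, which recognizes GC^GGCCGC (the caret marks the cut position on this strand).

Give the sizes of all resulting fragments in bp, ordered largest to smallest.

180, 19 bp

The NotI site (GCGGCCGC) starts at position 18.
NotI cuts after base 2 of each site, so after position 19.
Linear molecule, 1 cut → 2 fragments:
  1–19 → 19 bp
  20–199 → 180 bp
Sorted largest to smallest: 180, 19 bp.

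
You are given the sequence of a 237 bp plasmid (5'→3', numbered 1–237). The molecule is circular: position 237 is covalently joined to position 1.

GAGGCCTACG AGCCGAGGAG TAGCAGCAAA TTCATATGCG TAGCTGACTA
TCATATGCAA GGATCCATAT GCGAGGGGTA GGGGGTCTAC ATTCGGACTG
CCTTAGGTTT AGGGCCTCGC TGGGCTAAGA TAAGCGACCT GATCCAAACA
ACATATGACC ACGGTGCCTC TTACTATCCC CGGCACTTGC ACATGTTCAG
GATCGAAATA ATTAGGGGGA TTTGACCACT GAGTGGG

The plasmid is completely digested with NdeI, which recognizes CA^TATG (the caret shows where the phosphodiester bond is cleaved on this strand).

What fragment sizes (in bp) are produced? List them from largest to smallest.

118, 86, 19, 14 bp

NdeI sites (CATATG) start at positions 33, 52, 66, 152.
NdeI cuts after base 2 of each site, so after positions 34, 53, 67, 153.
Circular molecule, 4 cuts → 4 fragments:
  35–53 → 19 bp
  54–67 → 14 bp
  68–153 → 86 bp
  154–237 then 1–34 → 84 + 34 = 118 bp
Sorted largest to smallest: 118, 86, 19, 14 bp.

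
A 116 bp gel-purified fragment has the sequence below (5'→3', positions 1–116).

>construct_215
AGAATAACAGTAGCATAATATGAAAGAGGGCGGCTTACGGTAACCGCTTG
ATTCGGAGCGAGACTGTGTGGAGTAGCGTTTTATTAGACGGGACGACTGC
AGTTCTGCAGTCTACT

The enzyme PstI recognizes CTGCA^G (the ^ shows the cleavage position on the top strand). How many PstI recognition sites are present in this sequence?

2

CTGCAG occurs starting at positions 97, 105.
PstI cuts at 2 sites.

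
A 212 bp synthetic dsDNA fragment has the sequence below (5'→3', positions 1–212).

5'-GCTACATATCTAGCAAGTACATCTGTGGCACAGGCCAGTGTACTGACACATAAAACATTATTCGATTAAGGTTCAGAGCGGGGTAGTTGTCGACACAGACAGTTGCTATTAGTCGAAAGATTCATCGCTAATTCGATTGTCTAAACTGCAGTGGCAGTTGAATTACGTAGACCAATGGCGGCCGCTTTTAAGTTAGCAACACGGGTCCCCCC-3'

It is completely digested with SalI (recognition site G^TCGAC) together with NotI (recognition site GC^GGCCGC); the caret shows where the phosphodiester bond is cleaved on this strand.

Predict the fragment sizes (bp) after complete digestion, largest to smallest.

The SalI site (GTCGAC) starts at position 89.
SalI cuts after the first base of each site, so after position 89.
The NotI site (GCGGCCGC) starts at position 178.
NotI cuts after base 2 of each site, so after position 179.
Combined cut positions: 89, 179.
Linear molecule, 2 cuts → 3 fragments:
  1–89 → 89 bp
  90–179 → 90 bp
  180–212 → 33 bp
Sorted largest to smallest: 90, 89, 33 bp.

90, 89, 33 bp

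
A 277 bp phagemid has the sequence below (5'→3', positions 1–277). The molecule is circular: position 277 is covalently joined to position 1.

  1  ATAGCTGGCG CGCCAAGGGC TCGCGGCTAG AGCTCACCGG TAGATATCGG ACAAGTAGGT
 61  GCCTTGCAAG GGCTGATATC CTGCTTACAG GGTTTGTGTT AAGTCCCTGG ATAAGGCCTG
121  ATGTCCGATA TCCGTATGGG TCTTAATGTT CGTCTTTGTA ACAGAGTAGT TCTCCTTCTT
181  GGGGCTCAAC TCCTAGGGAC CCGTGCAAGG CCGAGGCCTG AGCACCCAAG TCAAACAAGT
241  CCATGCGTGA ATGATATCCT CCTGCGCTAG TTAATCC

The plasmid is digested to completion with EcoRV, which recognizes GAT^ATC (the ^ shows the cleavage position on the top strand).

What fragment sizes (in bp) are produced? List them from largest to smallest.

126, 67, 52, 32 bp

EcoRV sites (GATATC) start at positions 43, 75, 127, 253.
EcoRV cuts after base 3 of each site, so after positions 45, 77, 129, 255.
Circular molecule, 4 cuts → 4 fragments:
  46–77 → 32 bp
  78–129 → 52 bp
  130–255 → 126 bp
  256–277 then 1–45 → 22 + 45 = 67 bp
Sorted largest to smallest: 126, 67, 52, 32 bp.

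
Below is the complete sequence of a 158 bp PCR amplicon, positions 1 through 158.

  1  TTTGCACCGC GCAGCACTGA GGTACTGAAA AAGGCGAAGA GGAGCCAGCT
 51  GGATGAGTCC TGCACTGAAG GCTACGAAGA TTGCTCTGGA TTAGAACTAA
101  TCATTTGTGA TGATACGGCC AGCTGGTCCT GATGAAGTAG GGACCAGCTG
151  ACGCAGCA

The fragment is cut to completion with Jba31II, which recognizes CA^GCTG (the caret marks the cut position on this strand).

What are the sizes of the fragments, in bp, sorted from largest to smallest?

Jba31II sites (CAGCTG) start at positions 46, 120, 145.
Jba31II cuts after base 2 of each site, so after positions 47, 121, 146.
Linear molecule, 3 cuts → 4 fragments:
  1–47 → 47 bp
  48–121 → 74 bp
  122–146 → 25 bp
  147–158 → 12 bp
Sorted largest to smallest: 74, 47, 25, 12 bp.

74, 47, 25, 12 bp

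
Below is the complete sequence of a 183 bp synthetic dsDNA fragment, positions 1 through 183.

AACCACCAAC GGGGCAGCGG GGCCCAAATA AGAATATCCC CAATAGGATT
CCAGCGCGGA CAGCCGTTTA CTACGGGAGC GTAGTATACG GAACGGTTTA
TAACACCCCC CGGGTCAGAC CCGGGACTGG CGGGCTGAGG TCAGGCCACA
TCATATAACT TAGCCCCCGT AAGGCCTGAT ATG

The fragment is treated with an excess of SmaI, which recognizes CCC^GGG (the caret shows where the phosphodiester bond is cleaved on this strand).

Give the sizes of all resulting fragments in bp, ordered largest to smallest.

SmaI sites (CCCGGG) start at positions 109, 120.
SmaI cuts after base 3 of each site, so after positions 111, 122.
Linear molecule, 2 cuts → 3 fragments:
  1–111 → 111 bp
  112–122 → 11 bp
  123–183 → 61 bp
Sorted largest to smallest: 111, 61, 11 bp.

111, 61, 11 bp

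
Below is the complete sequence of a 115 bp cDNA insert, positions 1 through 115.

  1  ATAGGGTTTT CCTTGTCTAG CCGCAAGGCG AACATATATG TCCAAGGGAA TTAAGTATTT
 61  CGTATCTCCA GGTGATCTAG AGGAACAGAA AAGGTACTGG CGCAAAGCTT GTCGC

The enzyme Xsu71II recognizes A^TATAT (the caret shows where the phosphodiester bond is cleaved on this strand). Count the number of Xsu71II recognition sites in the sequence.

ATATAT occurs starting at position 34.
Xsu71II cuts at 1 site.

1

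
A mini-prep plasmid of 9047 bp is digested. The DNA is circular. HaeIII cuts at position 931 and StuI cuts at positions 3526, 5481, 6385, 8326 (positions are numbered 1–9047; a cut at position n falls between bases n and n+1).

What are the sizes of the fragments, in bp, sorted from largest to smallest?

2595, 1955, 1941, 1652, 904 bp

Combined cut positions (sorted): 931, 3526, 5481, 6385, 8326.
Circular molecule, 5 cuts → 5 fragments:
  3526 − 931 = 2595 bp
  5481 − 3526 = 1955 bp
  6385 − 5481 = 904 bp
  8326 − 6385 = 1941 bp
  wrap: 9047 − 8326 + 931 = 1652 bp
Sorted largest to smallest: 2595, 1955, 1941, 1652, 904 bp.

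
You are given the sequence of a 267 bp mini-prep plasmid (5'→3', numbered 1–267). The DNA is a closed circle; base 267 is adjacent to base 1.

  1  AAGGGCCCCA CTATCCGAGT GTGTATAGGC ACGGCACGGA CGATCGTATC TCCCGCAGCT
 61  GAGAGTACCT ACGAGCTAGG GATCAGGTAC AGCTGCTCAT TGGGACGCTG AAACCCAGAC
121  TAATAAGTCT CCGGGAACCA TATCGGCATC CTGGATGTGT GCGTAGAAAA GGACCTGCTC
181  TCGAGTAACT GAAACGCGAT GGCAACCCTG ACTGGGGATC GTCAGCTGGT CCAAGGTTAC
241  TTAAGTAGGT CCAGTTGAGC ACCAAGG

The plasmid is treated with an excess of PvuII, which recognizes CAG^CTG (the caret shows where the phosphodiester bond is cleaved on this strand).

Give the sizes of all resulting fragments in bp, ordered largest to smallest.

PvuII sites (CAGCTG) start at positions 56, 90, 223.
PvuII cuts after base 3 of each site, so after positions 58, 92, 225.
Circular molecule, 3 cuts → 3 fragments:
  59–92 → 34 bp
  93–225 → 133 bp
  226–267 then 1–58 → 42 + 58 = 100 bp
Sorted largest to smallest: 133, 100, 34 bp.

133, 100, 34 bp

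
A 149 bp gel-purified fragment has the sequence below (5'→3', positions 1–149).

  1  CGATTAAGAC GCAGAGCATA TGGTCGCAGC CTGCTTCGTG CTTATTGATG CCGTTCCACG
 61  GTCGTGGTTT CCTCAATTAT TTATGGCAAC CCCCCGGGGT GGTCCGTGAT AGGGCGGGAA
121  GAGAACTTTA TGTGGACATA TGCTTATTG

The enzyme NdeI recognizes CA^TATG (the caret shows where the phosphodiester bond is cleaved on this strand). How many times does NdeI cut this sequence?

CATATG occurs starting at positions 17, 137.
NdeI cuts at 2 sites.

2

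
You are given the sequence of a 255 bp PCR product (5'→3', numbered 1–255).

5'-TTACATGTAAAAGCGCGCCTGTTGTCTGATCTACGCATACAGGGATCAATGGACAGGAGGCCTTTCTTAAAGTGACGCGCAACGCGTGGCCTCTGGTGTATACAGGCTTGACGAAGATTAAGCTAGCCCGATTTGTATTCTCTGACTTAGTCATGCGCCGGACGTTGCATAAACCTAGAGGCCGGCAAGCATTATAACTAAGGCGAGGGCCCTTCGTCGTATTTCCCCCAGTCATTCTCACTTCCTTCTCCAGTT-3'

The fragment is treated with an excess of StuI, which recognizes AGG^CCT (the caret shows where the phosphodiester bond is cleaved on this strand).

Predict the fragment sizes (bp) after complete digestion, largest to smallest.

The StuI site (AGGCCT) starts at position 58.
StuI cuts after base 3 of each site, so after position 60.
Linear molecule, 1 cut → 2 fragments:
  1–60 → 60 bp
  61–255 → 195 bp
Sorted largest to smallest: 195, 60 bp.

195, 60 bp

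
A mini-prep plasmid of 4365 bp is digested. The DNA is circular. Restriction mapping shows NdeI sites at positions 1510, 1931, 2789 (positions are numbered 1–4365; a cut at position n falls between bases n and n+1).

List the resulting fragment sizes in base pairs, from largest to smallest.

3086, 858, 421 bp

Circular molecule, 3 cuts → 3 fragments:
  1931 − 1510 = 421 bp
  2789 − 1931 = 858 bp
  wrap: 4365 − 2789 + 1510 = 3086 bp
Sorted largest to smallest: 3086, 858, 421 bp.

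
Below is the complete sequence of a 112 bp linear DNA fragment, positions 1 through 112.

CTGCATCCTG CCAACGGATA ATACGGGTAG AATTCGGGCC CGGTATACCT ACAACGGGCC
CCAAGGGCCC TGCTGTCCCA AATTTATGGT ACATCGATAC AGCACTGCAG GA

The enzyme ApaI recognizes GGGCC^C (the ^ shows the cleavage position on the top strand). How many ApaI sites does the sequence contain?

3

GGGCCC occurs starting at positions 36, 56, 65.
ApaI cuts at 3 sites.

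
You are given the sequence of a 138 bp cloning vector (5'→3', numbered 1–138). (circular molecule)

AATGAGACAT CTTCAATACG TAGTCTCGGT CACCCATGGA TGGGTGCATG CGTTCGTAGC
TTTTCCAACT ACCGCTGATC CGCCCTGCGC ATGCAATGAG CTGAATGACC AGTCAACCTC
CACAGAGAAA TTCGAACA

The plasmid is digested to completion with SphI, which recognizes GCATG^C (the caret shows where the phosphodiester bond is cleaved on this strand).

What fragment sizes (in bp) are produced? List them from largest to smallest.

95, 43 bp

SphI sites (GCATGC) start at positions 46, 89.
SphI cuts after base 5 of each site (before the last base), so after positions 50, 93.
Circular molecule, 2 cuts → 2 fragments:
  51–93 → 43 bp
  94–138 then 1–50 → 45 + 50 = 95 bp
Sorted largest to smallest: 95, 43 bp.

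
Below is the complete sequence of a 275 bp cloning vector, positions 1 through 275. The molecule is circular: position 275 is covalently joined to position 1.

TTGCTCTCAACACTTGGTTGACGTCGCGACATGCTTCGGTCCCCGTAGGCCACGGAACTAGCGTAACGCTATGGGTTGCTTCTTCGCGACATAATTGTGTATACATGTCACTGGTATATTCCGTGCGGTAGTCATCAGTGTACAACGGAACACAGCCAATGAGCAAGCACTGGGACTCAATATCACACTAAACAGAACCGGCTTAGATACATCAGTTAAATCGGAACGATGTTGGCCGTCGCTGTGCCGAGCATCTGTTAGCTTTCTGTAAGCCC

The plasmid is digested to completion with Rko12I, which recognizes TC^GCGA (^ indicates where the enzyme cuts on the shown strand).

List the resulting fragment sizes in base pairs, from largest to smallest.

215, 60 bp

Rko12I sites (TCGCGA) start at positions 24, 84.
Rko12I cuts after base 2 of each site, so after positions 25, 85.
Circular molecule, 2 cuts → 2 fragments:
  26–85 → 60 bp
  86–275 then 1–25 → 190 + 25 = 215 bp
Sorted largest to smallest: 215, 60 bp.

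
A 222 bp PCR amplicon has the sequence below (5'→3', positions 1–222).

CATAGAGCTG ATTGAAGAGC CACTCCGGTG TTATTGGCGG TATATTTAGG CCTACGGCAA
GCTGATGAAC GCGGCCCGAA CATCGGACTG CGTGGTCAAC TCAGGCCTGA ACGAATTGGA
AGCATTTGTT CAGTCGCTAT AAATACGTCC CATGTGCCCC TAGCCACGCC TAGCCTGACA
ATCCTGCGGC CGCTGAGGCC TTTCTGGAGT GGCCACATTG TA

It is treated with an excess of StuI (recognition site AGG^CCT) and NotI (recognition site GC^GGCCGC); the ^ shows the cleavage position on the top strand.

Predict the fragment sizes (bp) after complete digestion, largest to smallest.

82, 55, 50, 24, 11 bp

StuI sites (AGGCCT) start at positions 48, 103, 196.
StuI cuts after base 3 of each site, so after positions 50, 105, 198.
The NotI site (GCGGCCGC) starts at position 186.
NotI cuts after base 2 of each site, so after position 187.
Combined cut positions: 50, 105, 187, 198.
Linear molecule, 4 cuts → 5 fragments:
  1–50 → 50 bp
  51–105 → 55 bp
  106–187 → 82 bp
  188–198 → 11 bp
  199–222 → 24 bp
Sorted largest to smallest: 82, 55, 50, 24, 11 bp.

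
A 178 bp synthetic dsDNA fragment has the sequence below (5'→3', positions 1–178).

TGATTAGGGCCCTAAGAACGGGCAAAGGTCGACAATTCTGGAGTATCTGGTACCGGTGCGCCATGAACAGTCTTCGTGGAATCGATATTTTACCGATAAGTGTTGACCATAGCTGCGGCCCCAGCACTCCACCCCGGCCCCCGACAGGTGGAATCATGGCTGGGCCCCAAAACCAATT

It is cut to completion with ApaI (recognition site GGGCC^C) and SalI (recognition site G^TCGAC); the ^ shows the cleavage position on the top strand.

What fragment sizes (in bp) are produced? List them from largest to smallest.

138, 17, 12, 11 bp

ApaI sites (GGGCCC) start at positions 7, 162.
ApaI cuts after base 5 of each site (before the last base), so after positions 11, 166.
The SalI site (GTCGAC) starts at position 28.
SalI cuts after the first base of each site, so after position 28.
Combined cut positions: 11, 28, 166.
Linear molecule, 3 cuts → 4 fragments:
  1–11 → 11 bp
  12–28 → 17 bp
  29–166 → 138 bp
  167–178 → 12 bp
Sorted largest to smallest: 138, 17, 12, 11 bp.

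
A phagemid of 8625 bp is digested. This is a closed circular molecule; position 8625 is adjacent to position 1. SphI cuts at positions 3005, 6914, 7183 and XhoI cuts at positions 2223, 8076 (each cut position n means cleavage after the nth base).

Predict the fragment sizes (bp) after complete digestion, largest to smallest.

3909, 2772, 893, 782, 269 bp

Combined cut positions (sorted): 2223, 3005, 6914, 7183, 8076.
Circular molecule, 5 cuts → 5 fragments:
  3005 − 2223 = 782 bp
  6914 − 3005 = 3909 bp
  7183 − 6914 = 269 bp
  8076 − 7183 = 893 bp
  wrap: 8625 − 8076 + 2223 = 2772 bp
Sorted largest to smallest: 3909, 2772, 893, 782, 269 bp.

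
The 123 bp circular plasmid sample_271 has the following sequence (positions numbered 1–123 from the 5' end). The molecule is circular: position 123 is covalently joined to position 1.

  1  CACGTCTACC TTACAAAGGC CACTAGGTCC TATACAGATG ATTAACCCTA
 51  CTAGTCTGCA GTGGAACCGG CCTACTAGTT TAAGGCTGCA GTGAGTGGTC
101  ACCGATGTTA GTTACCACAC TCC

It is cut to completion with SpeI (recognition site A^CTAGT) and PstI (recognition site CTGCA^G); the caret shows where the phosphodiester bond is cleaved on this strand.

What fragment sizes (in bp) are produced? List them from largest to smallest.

83, 16, 14, 10 bp

SpeI sites (ACTAGT) start at positions 50, 74.
SpeI cuts after the first base of each site, so after positions 50, 74.
PstI sites (CTGCAG) start at positions 56, 86.
PstI cuts after base 5 of each site (before the last base), so after positions 60, 90.
Combined cut positions: 50, 60, 74, 90.
Circular molecule, 4 cuts → 4 fragments:
  51–60 → 10 bp
  61–74 → 14 bp
  75–90 → 16 bp
  91–123 then 1–50 → 33 + 50 = 83 bp
Sorted largest to smallest: 83, 16, 14, 10 bp.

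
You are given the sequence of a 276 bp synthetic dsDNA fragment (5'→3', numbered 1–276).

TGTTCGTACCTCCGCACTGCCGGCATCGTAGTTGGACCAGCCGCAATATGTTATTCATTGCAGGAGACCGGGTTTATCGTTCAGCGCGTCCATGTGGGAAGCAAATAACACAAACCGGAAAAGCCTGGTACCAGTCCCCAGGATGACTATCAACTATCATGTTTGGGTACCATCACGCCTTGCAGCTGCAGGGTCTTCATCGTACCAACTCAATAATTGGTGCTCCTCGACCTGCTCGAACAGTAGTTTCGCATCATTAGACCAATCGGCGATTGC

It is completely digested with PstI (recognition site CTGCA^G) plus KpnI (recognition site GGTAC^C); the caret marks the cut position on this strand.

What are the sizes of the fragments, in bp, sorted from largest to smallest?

The PstI site (CTGCAG) starts at position 186.
PstI cuts after base 5 of each site (before the last base), so after position 190.
KpnI sites (GGTACC) start at positions 127, 166.
KpnI cuts after base 5 of each site (before the last base), so after positions 131, 170.
Combined cut positions: 131, 170, 190.
Linear molecule, 3 cuts → 4 fragments:
  1–131 → 131 bp
  132–170 → 39 bp
  171–190 → 20 bp
  191–276 → 86 bp
Sorted largest to smallest: 131, 86, 39, 20 bp.

131, 86, 39, 20 bp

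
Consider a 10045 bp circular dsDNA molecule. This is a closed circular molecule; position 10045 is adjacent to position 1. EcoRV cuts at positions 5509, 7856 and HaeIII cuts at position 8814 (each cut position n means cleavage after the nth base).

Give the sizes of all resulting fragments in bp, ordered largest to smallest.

6740, 2347, 958 bp

Combined cut positions (sorted): 5509, 7856, 8814.
Circular molecule, 3 cuts → 3 fragments:
  7856 − 5509 = 2347 bp
  8814 − 7856 = 958 bp
  wrap: 10045 − 8814 + 5509 = 6740 bp
Sorted largest to smallest: 6740, 2347, 958 bp.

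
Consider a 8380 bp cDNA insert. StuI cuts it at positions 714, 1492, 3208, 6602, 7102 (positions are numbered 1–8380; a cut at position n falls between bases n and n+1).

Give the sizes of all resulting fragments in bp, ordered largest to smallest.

Linear molecule, 5 cuts → 6 fragments:
  714 − 0 = 714 bp
  1492 − 714 = 778 bp
  3208 − 1492 = 1716 bp
  6602 − 3208 = 3394 bp
  7102 − 6602 = 500 bp
  8380 − 7102 = 1278 bp
Sorted largest to smallest: 3394, 1716, 1278, 778, 714, 500 bp.

3394, 1716, 1278, 778, 714, 500 bp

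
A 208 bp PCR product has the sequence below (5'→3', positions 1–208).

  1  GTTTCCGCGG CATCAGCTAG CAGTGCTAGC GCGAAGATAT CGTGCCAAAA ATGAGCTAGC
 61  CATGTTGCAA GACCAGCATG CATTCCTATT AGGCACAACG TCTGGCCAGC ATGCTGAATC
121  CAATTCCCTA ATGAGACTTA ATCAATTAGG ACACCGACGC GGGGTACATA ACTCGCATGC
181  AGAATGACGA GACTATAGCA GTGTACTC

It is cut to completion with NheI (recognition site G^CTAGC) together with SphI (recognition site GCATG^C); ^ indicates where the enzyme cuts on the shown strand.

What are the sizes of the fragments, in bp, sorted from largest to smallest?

NheI sites (GCTAGC) start at positions 16, 25, 55.
NheI cuts after the first base of each site, so after positions 16, 25, 55.
SphI sites (GCATGC) start at positions 76, 109, 175.
SphI cuts after base 5 of each site (before the last base), so after positions 80, 113, 179.
Combined cut positions: 16, 25, 55, 80, 113, 179.
Linear molecule, 6 cuts → 7 fragments:
  1–16 → 16 bp
  17–25 → 9 bp
  26–55 → 30 bp
  56–80 → 25 bp
  81–113 → 33 bp
  114–179 → 66 bp
  180–208 → 29 bp
Sorted largest to smallest: 66, 33, 30, 29, 25, 16, 9 bp.

66, 33, 30, 29, 25, 16, 9 bp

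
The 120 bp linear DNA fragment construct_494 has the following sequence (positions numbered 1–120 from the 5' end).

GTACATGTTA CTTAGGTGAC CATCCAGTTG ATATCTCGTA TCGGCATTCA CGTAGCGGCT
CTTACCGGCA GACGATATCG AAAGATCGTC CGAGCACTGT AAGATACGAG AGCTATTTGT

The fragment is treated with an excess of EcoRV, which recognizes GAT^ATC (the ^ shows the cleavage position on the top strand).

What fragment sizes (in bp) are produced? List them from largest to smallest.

44, 44, 32 bp

EcoRV sites (GATATC) start at positions 30, 74.
EcoRV cuts after base 3 of each site, so after positions 32, 76.
Linear molecule, 2 cuts → 3 fragments:
  1–32 → 32 bp
  33–76 → 44 bp
  77–120 → 44 bp
Sorted largest to smallest: 44, 44, 32 bp.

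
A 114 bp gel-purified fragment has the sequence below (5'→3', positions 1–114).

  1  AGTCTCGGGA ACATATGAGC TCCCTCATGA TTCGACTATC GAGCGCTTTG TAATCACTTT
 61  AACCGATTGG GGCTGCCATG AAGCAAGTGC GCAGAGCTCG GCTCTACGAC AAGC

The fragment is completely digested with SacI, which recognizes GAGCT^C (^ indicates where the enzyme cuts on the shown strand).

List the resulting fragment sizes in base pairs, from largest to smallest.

SacI sites (GAGCTC) start at positions 17, 94.
SacI cuts after base 5 of each site (before the last base), so after positions 21, 98.
Linear molecule, 2 cuts → 3 fragments:
  1–21 → 21 bp
  22–98 → 77 bp
  99–114 → 16 bp
Sorted largest to smallest: 77, 21, 16 bp.

77, 21, 16 bp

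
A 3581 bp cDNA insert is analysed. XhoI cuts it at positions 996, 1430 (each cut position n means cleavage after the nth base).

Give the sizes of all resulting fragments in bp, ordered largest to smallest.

2151, 996, 434 bp

Linear molecule, 2 cuts → 3 fragments:
  996 − 0 = 996 bp
  1430 − 996 = 434 bp
  3581 − 1430 = 2151 bp
Sorted largest to smallest: 2151, 996, 434 bp.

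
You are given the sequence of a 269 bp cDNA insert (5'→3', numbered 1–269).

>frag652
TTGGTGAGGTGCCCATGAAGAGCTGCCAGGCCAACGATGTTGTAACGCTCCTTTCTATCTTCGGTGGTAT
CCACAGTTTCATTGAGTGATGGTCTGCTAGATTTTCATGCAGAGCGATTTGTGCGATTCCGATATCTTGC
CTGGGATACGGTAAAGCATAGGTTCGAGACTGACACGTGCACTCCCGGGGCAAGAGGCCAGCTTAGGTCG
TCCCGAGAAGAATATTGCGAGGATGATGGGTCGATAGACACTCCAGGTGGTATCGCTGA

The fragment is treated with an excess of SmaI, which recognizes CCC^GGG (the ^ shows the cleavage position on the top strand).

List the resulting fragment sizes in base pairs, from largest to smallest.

The SmaI site (CCCGGG) starts at position 184.
SmaI cuts after base 3 of each site, so after position 186.
Linear molecule, 1 cut → 2 fragments:
  1–186 → 186 bp
  187–269 → 83 bp
Sorted largest to smallest: 186, 83 bp.

186, 83 bp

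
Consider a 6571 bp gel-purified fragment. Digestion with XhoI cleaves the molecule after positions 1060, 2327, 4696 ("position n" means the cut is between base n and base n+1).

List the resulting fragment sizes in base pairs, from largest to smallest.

2369, 1875, 1267, 1060 bp

Linear molecule, 3 cuts → 4 fragments:
  1060 − 0 = 1060 bp
  2327 − 1060 = 1267 bp
  4696 − 2327 = 2369 bp
  6571 − 4696 = 1875 bp
Sorted largest to smallest: 2369, 1875, 1267, 1060 bp.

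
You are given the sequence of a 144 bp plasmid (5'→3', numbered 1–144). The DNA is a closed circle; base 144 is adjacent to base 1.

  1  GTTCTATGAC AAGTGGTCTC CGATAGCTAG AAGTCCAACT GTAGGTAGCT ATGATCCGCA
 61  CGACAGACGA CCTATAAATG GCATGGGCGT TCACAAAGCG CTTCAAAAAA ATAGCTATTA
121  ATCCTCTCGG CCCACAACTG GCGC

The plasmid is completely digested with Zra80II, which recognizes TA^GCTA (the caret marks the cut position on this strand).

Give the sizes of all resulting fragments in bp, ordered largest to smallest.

Zra80II sites (TAGCTA) start at positions 24, 46, 112.
Zra80II cuts after base 2 of each site, so after positions 25, 47, 113.
Circular molecule, 3 cuts → 3 fragments:
  26–47 → 22 bp
  48–113 → 66 bp
  114–144 then 1–25 → 31 + 25 = 56 bp
Sorted largest to smallest: 66, 56, 22 bp.

66, 56, 22 bp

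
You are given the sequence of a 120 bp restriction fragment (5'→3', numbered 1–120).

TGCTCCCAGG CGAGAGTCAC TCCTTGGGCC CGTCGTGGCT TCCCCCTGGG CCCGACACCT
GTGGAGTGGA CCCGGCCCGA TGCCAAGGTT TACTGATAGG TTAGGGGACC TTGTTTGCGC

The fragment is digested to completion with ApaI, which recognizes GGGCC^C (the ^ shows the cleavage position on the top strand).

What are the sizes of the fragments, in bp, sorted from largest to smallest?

ApaI sites (GGGCCC) start at positions 26, 48.
ApaI cuts after base 5 of each site (before the last base), so after positions 30, 52.
Linear molecule, 2 cuts → 3 fragments:
  1–30 → 30 bp
  31–52 → 22 bp
  53–120 → 68 bp
Sorted largest to smallest: 68, 30, 22 bp.

68, 30, 22 bp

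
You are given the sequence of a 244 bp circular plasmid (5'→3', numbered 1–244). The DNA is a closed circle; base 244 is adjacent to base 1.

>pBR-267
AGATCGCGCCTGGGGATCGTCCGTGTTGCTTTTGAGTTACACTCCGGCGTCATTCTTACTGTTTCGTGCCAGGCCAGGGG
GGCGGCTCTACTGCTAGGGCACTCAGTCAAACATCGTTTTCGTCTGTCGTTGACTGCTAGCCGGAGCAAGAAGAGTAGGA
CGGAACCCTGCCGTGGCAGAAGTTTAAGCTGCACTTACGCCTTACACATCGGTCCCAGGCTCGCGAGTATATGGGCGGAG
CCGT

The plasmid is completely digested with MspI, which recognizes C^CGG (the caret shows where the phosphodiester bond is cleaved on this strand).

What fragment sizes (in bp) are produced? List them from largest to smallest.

MspI sites (CCGG) start at positions 44, 141.
MspI cuts after the first base of each site, so after positions 44, 141.
Circular molecule, 2 cuts → 2 fragments:
  45–141 → 97 bp
  142–244 then 1–44 → 103 + 44 = 147 bp
Sorted largest to smallest: 147, 97 bp.

147, 97 bp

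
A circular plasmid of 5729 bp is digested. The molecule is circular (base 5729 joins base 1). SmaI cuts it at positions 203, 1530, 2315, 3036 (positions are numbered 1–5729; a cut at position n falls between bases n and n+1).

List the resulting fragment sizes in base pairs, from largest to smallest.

Circular molecule, 4 cuts → 4 fragments:
  1530 − 203 = 1327 bp
  2315 − 1530 = 785 bp
  3036 − 2315 = 721 bp
  wrap: 5729 − 3036 + 203 = 2896 bp
Sorted largest to smallest: 2896, 1327, 785, 721 bp.

2896, 1327, 785, 721 bp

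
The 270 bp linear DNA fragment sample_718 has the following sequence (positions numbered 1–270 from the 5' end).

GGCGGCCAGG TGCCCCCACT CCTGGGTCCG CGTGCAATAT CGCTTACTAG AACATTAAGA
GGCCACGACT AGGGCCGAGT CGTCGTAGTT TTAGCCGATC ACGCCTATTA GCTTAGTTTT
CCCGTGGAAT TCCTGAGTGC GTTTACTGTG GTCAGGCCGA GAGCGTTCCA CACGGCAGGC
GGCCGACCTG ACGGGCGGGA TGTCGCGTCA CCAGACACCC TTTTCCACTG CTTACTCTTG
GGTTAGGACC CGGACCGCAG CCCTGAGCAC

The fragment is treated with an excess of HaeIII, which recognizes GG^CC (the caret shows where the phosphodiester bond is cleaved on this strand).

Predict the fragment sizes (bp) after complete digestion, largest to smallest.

88, 82, 57, 26, 12, 5 bp

HaeIII sites (GGCC) start at positions 4, 61, 73, 155, 181.
HaeIII cuts after base 2 of each site, so after positions 5, 62, 74, 156, 182.
Linear molecule, 5 cuts → 6 fragments:
  1–5 → 5 bp
  6–62 → 57 bp
  63–74 → 12 bp
  75–156 → 82 bp
  157–182 → 26 bp
  183–270 → 88 bp
Sorted largest to smallest: 88, 82, 57, 26, 12, 5 bp.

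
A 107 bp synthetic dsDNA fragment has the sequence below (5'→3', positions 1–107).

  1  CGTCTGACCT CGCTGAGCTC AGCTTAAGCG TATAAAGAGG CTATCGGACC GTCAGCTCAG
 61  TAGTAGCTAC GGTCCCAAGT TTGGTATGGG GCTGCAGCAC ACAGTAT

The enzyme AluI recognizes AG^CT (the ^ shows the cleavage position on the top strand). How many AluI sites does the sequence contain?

4

AGCT occurs starting at positions 16, 21, 54, 65.
AluI cuts at 4 sites.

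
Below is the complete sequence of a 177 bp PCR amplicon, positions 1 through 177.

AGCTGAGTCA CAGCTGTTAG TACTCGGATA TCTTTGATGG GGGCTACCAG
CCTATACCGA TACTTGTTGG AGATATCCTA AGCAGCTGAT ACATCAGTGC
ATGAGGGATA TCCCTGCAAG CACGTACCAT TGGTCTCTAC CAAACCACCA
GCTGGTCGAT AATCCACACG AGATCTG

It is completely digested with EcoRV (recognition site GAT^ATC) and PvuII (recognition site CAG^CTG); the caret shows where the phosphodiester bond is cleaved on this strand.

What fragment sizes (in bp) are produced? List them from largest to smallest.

45, 42, 26, 24, 16, 13, 11 bp

EcoRV sites (GATATC) start at positions 27, 72, 107.
EcoRV cuts after base 3 of each site, so after positions 29, 74, 109.
PvuII sites (CAGCTG) start at positions 11, 83, 149.
PvuII cuts after base 3 of each site, so after positions 13, 85, 151.
Combined cut positions: 13, 29, 74, 85, 109, 151.
Linear molecule, 6 cuts → 7 fragments:
  1–13 → 13 bp
  14–29 → 16 bp
  30–74 → 45 bp
  75–85 → 11 bp
  86–109 → 24 bp
  110–151 → 42 bp
  152–177 → 26 bp
Sorted largest to smallest: 45, 42, 26, 24, 16, 13, 11 bp.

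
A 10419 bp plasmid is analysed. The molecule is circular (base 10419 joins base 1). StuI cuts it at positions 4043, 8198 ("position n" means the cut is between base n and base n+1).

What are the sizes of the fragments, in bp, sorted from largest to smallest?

6264, 4155 bp

Circular molecule, 2 cuts → 2 fragments:
  8198 − 4043 = 4155 bp
  wrap: 10419 − 8198 + 4043 = 6264 bp
Sorted largest to smallest: 6264, 4155 bp.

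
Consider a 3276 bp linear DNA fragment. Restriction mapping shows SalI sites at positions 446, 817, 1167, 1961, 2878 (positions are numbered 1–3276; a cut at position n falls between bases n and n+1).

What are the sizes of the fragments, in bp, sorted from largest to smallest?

917, 794, 446, 398, 371, 350 bp

Linear molecule, 5 cuts → 6 fragments:
  446 − 0 = 446 bp
  817 − 446 = 371 bp
  1167 − 817 = 350 bp
  1961 − 1167 = 794 bp
  2878 − 1961 = 917 bp
  3276 − 2878 = 398 bp
Sorted largest to smallest: 917, 794, 446, 398, 371, 350 bp.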